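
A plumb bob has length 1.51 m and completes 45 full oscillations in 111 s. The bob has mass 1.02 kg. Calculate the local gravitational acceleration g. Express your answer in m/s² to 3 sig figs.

T = 111/45 = 2.467 s.
From T = 2π√(L/g), g = 4π²L/T² = 4π² × 1.51/2.467² = 9.80 m/s².

9.80 m/s²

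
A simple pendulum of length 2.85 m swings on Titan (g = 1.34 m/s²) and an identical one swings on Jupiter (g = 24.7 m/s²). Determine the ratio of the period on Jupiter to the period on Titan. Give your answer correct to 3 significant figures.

T ∝ 1/√g, so T₂/T₁ = √(g₁/g₂) = √(1.34/24.7) = 0.233.

0.233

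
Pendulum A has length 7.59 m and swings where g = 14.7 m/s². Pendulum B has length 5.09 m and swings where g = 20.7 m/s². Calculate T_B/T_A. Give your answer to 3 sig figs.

T = 2π√(L/g), so T_B/T_A = √((L_B/g_B)/(L_A/g_A)) = √((5.09/20.7)/(7.59/14.7)) = 0.690.

0.690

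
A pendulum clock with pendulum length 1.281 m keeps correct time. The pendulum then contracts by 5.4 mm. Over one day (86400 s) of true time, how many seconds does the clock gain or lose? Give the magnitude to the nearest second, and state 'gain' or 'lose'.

gain 183 s

T ∝ √L, so T'/T = √(1.27560/1.281) = 0.997890.
In 86400 s of true time the clock registers 86400/0.997890 = 86582.7 s, so it gains 183 s.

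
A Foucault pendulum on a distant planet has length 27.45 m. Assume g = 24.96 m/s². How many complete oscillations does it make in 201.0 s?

30

T = 2π√(L/g) = 2π√(27.45/24.96) = 6.5891 s.
Number of complete oscillations = ⌊201.0/6.5891⌋ = ⌊30.505⌋ = 30.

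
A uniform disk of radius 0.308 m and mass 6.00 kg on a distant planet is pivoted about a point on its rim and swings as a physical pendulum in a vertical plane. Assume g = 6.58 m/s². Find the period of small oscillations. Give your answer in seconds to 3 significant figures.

I_cm = ½mr² = 0.2846 kg·m². The pivot is at distance d = 0.308 m from the centre of mass.
By the parallel-axis theorem, I = I_cm + md² = 0.2846 + 0.5692 = 0.8538 kg·m².
T = 2π√(I/(mgd)) = 2π√(0.8538/(6.00 × 6.58 × 0.308)) = 1.66 s.

1.66 s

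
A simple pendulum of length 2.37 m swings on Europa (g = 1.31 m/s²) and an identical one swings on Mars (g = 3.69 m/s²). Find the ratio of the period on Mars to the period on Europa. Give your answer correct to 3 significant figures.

0.596

T ∝ 1/√g, so T₂/T₁ = √(g₁/g₂) = √(1.31/3.69) = 0.596.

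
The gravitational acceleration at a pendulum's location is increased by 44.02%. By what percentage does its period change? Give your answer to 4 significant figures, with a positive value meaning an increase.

-16.67%

T ∝ 1/√g, so T'/T = 1/√(1.4402) = 0.83328.
Percentage change in T = (0.83328 − 1) × 100% = -16.67%.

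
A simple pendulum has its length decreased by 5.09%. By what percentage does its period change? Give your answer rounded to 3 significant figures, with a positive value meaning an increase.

-2.58%

T ∝ √L, so T'/T = √(0.9491) = 0.9742.
Percentage change in T = (0.9742 − 1) × 100% = -2.58%.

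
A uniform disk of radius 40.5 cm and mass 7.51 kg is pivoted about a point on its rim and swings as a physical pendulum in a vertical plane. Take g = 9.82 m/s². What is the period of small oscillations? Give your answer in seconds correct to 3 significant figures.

I_cm = ½mr² = 0.6159 kg·m². The pivot is at distance d = 0.405 m from the centre of mass.
By the parallel-axis theorem, I = I_cm + md² = 0.6159 + 1.232 = 1.848 kg·m².
T = 2π√(I/(mgd)) = 2π√(1.848/(7.51 × 9.82 × 0.405)) = 1.56 s.

1.56 s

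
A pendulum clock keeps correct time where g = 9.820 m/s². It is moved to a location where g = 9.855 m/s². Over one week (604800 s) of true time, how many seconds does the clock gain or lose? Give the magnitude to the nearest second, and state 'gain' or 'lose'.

The clock's period scales as T ∝ 1/√g, so T'/T = √(9.820/9.855) = 0.998223.
In 604800 s of true time the clock registers 604800/0.998223 = 605876.8 s, so it gains 1077 s.

gain 1077 s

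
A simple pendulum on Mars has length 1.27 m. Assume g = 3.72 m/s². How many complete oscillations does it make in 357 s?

T = 2π√(L/g) = 2π√(1.27/3.72) = 3.671 s.
Number of complete oscillations = ⌊357/3.671⌋ = ⌊97.24⌋ = 97.

97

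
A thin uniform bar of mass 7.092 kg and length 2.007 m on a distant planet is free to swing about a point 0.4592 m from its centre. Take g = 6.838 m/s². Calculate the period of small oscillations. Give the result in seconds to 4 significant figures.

For a physical pendulum T = 2π√(I/(mgd)), with d = 0.45920 m from pivot to centre of mass.
I_cm = mL²/12 = 7.092 × 2.007²/12 = 2.3806 kg·m²; I = I_cm + md² = 2.3806 + 7.092 × 0.45920² = 3.8760 kg·m².
T = 2π√(3.8760/(7.092 × 6.838 × 0.45920)) = 2.621 s.

2.621 s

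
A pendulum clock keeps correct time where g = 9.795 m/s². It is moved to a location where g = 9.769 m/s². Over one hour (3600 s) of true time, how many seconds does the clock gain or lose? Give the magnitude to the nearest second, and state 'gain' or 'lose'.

The clock's period scales as T ∝ 1/√g, so T'/T = √(9.795/9.769) = 1.00133.
In 3600 s of true time the clock registers 3600/1.00133 = 3595.2 s, so it loses 5 s.

lose 5 s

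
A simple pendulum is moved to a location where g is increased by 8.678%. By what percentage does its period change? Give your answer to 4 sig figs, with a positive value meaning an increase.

-4.076%

T ∝ 1/√g, so T'/T = 1/√(1.0868) = 0.95924.
Percentage change in T = (0.95924 − 1) × 100% = -4.076%.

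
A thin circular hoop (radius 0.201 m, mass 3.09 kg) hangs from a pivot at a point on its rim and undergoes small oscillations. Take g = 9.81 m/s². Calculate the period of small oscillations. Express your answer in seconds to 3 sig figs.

I_cm = mr² = 0.1248 kg·m². The pivot is at distance d = 0.201 m from the centre of mass.
By the parallel-axis theorem, I = I_cm + md² = 0.1248 + 0.1248 = 0.2497 kg·m².
T = 2π√(I/(mgd)) = 2π√(0.2497/(3.09 × 9.81 × 0.201)) = 1.27 s.

1.27 s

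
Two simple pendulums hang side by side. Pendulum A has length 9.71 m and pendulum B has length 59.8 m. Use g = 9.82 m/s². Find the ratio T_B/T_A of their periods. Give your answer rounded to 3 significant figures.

2.48

T ∝ √L, so T_B/T_A = √(L_B/L_A) = √(59.8/9.71) = 2.48.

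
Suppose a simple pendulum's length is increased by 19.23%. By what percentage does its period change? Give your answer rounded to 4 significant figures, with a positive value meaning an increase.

9.192%

T ∝ √L, so T'/T = √(1.1923) = 1.0919.
Percentage change in T = (1.0919 − 1) × 100% = 9.192%.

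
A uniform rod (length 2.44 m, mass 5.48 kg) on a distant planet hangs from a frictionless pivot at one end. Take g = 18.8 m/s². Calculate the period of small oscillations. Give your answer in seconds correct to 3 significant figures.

1.85 s

For a physical pendulum T = 2π√(I/(mgd)), with d = 1.220 m from pivot to centre of mass.
I_cm = mL²/12 = 5.48 × 2.44²/12 = 2.719 kg·m²; I = I_cm + md² = 2.719 + 5.48 × 1.220² = 10.88 kg·m².
T = 2π√(10.88/(5.48 × 18.8 × 1.220)) = 1.85 s.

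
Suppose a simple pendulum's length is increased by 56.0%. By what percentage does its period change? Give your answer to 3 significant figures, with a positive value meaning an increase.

24.9%

T ∝ √L, so T'/T = √(1.560) = 1.249.
Percentage change in T = (1.249 − 1) × 100% = 24.9%.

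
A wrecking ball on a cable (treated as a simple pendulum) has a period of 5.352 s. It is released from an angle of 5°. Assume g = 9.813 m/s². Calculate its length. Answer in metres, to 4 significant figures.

7.120 m

From T = 2π√(L/g), L = gT²/(4π²) = 9.813 × 5.3520²/(4π²) = 7.120 m.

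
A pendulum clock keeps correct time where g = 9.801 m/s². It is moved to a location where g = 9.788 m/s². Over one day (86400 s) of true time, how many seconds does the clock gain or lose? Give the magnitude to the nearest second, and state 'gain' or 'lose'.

lose 57 s

The clock's period scales as T ∝ 1/√g, so T'/T = √(9.801/9.788) = 1.00066.
In 86400 s of true time the clock registers 86400/1.00066 = 86342.7 s, so it loses 57 s.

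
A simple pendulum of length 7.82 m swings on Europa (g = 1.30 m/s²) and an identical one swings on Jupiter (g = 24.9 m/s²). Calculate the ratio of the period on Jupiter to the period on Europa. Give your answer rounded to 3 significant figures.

0.228

T ∝ 1/√g, so T₂/T₁ = √(g₁/g₂) = √(1.30/24.9) = 0.228.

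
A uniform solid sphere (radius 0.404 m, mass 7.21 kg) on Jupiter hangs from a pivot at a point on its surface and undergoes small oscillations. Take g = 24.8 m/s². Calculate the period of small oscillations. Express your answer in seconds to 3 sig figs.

I_cm = (2/5)mr² = 0.4707 kg·m². The pivot is at distance d = 0.404 m from the centre of mass.
By the parallel-axis theorem, I = I_cm + md² = 0.4707 + 1.177 = 1.648 kg·m².
T = 2π√(I/(mgd)) = 2π√(1.648/(7.21 × 24.8 × 0.404)) = 0.949 s.

0.949 s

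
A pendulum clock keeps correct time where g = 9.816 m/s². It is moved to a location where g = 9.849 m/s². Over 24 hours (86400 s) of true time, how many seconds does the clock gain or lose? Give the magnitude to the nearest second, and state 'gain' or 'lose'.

gain 145 s

The clock's period scales as T ∝ 1/√g, so T'/T = √(9.816/9.849) = 0.998323.
In 86400 s of true time the clock registers 86400/0.998323 = 86545.1 s, so it gains 145 s.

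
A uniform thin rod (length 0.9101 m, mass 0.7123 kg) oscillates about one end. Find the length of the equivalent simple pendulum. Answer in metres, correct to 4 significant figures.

0.6067 m

The equivalent simple-pendulum length is L_eq = I/(md), where I is about the pivot and d = 0.45505 m.
I_cm = (1/12)mL² = 0.049165 kg·m², so I = I_cm + md² = 0.049165 + 0.14750 = 0.19666 kg·m².
L_eq = 0.19666/(0.7123 × 0.45505) = 0.6067 m.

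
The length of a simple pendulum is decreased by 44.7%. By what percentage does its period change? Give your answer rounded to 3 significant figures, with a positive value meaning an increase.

T ∝ √L, so T'/T = √(0.5530) = 0.7436.
Percentage change in T = (0.7436 − 1) × 100% = -25.6%.

-25.6%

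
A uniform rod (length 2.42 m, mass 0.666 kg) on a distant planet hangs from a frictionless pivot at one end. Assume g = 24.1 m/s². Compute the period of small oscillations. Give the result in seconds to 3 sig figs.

For a physical pendulum T = 2π√(I/(mgd)), with d = 1.210 m from pivot to centre of mass.
I_cm = mL²/12 = 0.666 × 2.42²/12 = 0.3250 kg·m²; I = I_cm + md² = 0.3250 + 0.666 × 1.210² = 1.300 kg·m².
T = 2π√(1.300/(0.666 × 24.1 × 1.210)) = 1.63 s.

1.63 s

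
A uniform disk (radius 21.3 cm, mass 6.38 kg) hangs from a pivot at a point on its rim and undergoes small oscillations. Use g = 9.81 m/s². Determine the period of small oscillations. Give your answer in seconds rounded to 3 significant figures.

I_cm = ½mr² = 0.1447 kg·m². The pivot is at distance d = 0.213 m from the centre of mass.
By the parallel-axis theorem, I = I_cm + md² = 0.1447 + 0.2895 = 0.4342 kg·m².
T = 2π√(I/(mgd)) = 2π√(0.4342/(6.38 × 9.81 × 0.213)) = 1.13 s.

1.13 s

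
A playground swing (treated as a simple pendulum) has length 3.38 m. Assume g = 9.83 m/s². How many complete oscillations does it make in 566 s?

T = 2π√(L/g) = 2π√(3.38/9.83) = 3.684 s.
Number of complete oscillations = ⌊566/3.684⌋ = ⌊153.6⌋ = 153.

153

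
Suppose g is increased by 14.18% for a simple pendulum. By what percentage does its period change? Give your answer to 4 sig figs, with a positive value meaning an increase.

T ∝ 1/√g, so T'/T = 1/√(1.1418) = 0.93585.
Percentage change in T = (0.93585 − 1) × 100% = -6.415%.

-6.415%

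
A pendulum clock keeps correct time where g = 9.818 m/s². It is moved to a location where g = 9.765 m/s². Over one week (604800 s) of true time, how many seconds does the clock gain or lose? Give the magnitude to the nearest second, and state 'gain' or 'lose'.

The clock's period scales as T ∝ 1/√g, so T'/T = √(9.818/9.765) = 1.00271.
In 604800 s of true time the clock registers 604800/1.00271 = 603165.4 s, so it loses 1635 s.

lose 1635 s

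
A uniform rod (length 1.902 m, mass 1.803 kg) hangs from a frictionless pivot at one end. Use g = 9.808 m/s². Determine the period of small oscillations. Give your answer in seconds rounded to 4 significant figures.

2.259 s

For a physical pendulum T = 2π√(I/(mgd)), with d = 0.95100 m from pivot to centre of mass.
I_cm = mL²/12 = 1.803 × 1.902²/12 = 0.54355 kg·m²; I = I_cm + md² = 0.54355 + 1.803 × 0.95100² = 2.1742 kg·m².
T = 2π√(2.1742/(1.803 × 9.808 × 0.95100)) = 2.259 s.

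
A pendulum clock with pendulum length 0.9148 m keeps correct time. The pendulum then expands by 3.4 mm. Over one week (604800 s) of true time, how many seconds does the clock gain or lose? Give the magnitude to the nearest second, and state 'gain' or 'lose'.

lose 1121 s

T ∝ √L, so T'/T = √(0.91820/0.9148) = 1.00186.
In 604800 s of true time the clock registers 604800/1.00186 = 603679.2 s, so it loses 1121 s.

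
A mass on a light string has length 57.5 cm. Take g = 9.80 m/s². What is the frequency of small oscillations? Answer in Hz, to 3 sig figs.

0.657 Hz

T = 2π√(L/g) = 2π√(0.575/9.80) = 1.522 s, so f = 1/T = 0.657 Hz.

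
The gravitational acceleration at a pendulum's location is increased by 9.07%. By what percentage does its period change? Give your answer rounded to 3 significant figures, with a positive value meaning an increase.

-4.25%

T ∝ 1/√g, so T'/T = 1/√(1.091) = 0.9575.
Percentage change in T = (0.9575 − 1) × 100% = -4.25%.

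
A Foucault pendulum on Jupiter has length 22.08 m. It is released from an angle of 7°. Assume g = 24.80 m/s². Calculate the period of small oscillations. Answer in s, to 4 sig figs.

T = 2π√(L/g) = 2π√(22.08/24.80) = 2π × 0.94357 = 5.929 s.

5.929 s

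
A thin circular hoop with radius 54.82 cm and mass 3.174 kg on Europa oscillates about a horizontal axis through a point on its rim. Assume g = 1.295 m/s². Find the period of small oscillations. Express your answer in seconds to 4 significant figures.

I_cm = mr² = 0.95386 kg·m². The pivot is at distance d = 0.5482 m from the centre of mass.
By the parallel-axis theorem, I = I_cm + md² = 0.95386 + 0.95386 = 1.9077 kg·m².
T = 2π√(I/(mgd)) = 2π√(1.9077/(3.174 × 1.295 × 0.5482)) = 5.781 s.

5.781 s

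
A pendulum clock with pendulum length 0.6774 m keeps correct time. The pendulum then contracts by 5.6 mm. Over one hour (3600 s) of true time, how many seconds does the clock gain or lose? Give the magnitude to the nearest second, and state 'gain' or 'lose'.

T ∝ √L, so T'/T = √(0.67180/0.6774) = 0.995858.
In 3600 s of true time the clock registers 3600/0.995858 = 3615.0 s, so it gains 15 s.

gain 15 s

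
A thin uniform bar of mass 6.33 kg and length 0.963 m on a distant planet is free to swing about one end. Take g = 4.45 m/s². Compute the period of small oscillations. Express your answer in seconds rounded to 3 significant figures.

2.39 s

For a physical pendulum T = 2π√(I/(mgd)), with d = 0.4815 m from pivot to centre of mass.
I_cm = mL²/12 = 6.33 × 0.963²/12 = 0.4892 kg·m²; I = I_cm + md² = 0.4892 + 6.33 × 0.4815² = 1.957 kg·m².
T = 2π√(1.957/(6.33 × 4.45 × 0.4815)) = 2.39 s.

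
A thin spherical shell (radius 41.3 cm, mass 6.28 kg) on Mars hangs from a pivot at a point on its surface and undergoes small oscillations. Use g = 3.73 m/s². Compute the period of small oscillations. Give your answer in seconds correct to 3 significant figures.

I_cm = (2/3)mr² = 0.7141 kg·m². The pivot is at distance d = 0.413 m from the centre of mass.
By the parallel-axis theorem, I = I_cm + md² = 0.7141 + 1.071 = 1.785 kg·m².
T = 2π√(I/(mgd)) = 2π√(1.785/(6.28 × 3.73 × 0.413)) = 2.70 s.

2.70 s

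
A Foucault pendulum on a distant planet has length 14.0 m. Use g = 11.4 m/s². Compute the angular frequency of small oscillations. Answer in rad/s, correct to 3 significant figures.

ω = √(g/L) = √(11.4/14.0) = 0.902 rad/s.

0.902 rad/s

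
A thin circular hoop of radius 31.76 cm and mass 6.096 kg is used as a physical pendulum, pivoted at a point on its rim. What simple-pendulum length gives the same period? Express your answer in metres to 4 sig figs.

The equivalent simple-pendulum length is L_eq = I/(md), where I is about the pivot and d = 0.31760 m.
I_cm = mR² = 0.61490 kg·m², so I = I_cm + md² = 0.61490 + 0.61490 = 1.2298 kg·m².
L_eq = 1.2298/(6.096 × 0.31760) = 0.6352 m.

0.6352 m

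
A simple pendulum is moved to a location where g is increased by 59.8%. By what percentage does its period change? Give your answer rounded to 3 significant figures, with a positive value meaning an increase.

T ∝ 1/√g, so T'/T = 1/√(1.598) = 0.7911.
Percentage change in T = (0.7911 − 1) × 100% = -20.9%.

-20.9%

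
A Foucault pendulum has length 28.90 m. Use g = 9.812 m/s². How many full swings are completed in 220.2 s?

T = 2π√(L/g) = 2π√(28.90/9.812) = 10.783 s.
Number of complete oscillations = ⌊220.2/10.783⌋ = ⌊20.421⌋ = 20.

20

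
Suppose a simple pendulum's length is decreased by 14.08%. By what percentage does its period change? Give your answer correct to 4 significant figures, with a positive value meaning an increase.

-7.307%

T ∝ √L, so T'/T = √(0.85920) = 0.92693.
Percentage change in T = (0.92693 − 1) × 100% = -7.307%.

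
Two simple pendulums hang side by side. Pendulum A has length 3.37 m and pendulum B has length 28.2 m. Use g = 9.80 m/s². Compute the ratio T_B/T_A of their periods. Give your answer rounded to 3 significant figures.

2.89

T ∝ √L, so T_B/T_A = √(L_B/L_A) = √(28.2/3.37) = 2.89.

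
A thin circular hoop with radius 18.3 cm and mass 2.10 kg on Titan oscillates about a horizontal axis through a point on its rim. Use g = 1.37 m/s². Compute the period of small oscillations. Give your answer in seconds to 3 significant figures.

I_cm = mr² = 0.07033 kg·m². The pivot is at distance d = 0.183 m from the centre of mass.
By the parallel-axis theorem, I = I_cm + md² = 0.07033 + 0.07033 = 0.1407 kg·m².
T = 2π√(I/(mgd)) = 2π√(0.1407/(2.10 × 1.37 × 0.183)) = 3.25 s.

3.25 s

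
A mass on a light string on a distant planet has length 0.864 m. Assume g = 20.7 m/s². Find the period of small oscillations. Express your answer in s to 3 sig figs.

T = 2π√(L/g) = 2π√(0.864/20.7) = 2π × 0.2043 = 1.28 s.

1.28 s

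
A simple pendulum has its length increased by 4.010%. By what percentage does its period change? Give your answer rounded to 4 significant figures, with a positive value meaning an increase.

T ∝ √L, so T'/T = √(1.0401) = 1.0199.
Percentage change in T = (1.0199 − 1) × 100% = 1.985%.

1.985%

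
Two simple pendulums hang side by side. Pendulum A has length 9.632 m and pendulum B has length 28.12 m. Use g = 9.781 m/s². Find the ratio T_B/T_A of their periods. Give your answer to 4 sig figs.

1.709

T ∝ √L, so T_B/T_A = √(L_B/L_A) = √(28.12/9.632) = 1.709.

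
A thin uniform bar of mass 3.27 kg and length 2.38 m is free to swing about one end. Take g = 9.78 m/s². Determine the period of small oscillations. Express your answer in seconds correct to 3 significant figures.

2.53 s

For a physical pendulum T = 2π√(I/(mgd)), with d = 1.190 m from pivot to centre of mass.
I_cm = mL²/12 = 3.27 × 2.38²/12 = 1.544 kg·m²; I = I_cm + md² = 1.544 + 3.27 × 1.190² = 6.174 kg·m².
T = 2π√(6.174/(3.27 × 9.78 × 1.190)) = 2.53 s.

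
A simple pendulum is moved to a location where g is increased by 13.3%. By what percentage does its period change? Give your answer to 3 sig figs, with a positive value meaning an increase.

T ∝ 1/√g, so T'/T = 1/√(1.133) = 0.9395.
Percentage change in T = (0.9395 − 1) × 100% = -6.05%.

-6.05%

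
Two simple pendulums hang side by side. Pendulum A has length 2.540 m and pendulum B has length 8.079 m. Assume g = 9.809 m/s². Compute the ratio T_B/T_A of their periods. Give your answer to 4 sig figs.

1.783

T ∝ √L, so T_B/T_A = √(L_B/L_A) = √(8.079/2.540) = 1.783.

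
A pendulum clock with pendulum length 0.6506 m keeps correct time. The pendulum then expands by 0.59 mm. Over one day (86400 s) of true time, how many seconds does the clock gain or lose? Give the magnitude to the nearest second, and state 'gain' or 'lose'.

T ∝ √L, so T'/T = √(0.65119/0.6506) = 1.00045.
In 86400 s of true time the clock registers 86400/1.00045 = 86360.9 s, so it loses 39 s.

lose 39 s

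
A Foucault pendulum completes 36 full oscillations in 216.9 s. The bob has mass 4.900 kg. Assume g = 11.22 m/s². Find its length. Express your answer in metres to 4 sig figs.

T = 216.9/36 = 6.0250 s.
From T = 2π√(L/g), L = gT²/(4π²) = 11.22 × 6.0250²/(4π²) = 10.32 m.

10.32 m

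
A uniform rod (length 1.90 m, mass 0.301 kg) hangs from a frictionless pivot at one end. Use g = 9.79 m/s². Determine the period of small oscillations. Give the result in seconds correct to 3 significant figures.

2.26 s

For a physical pendulum T = 2π√(I/(mgd)), with d = 0.9500 m from pivot to centre of mass.
I_cm = mL²/12 = 0.301 × 1.90²/12 = 0.09055 kg·m²; I = I_cm + md² = 0.09055 + 0.301 × 0.9500² = 0.3622 kg·m².
T = 2π√(0.3622/(0.301 × 9.79 × 0.9500)) = 2.26 s.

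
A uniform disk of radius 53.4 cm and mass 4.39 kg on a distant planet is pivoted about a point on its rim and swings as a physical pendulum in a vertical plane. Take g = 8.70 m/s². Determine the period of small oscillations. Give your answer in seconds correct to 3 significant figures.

1.91 s

I_cm = ½mr² = 0.6259 kg·m². The pivot is at distance d = 0.534 m from the centre of mass.
By the parallel-axis theorem, I = I_cm + md² = 0.6259 + 1.252 = 1.878 kg·m².
T = 2π√(I/(mgd)) = 2π√(1.878/(4.39 × 8.70 × 0.534)) = 1.91 s.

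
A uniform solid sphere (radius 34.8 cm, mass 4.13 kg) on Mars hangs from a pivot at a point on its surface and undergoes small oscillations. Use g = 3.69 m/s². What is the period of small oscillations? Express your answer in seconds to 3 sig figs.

2.28 s

I_cm = (2/5)mr² = 0.2001 kg·m². The pivot is at distance d = 0.348 m from the centre of mass.
By the parallel-axis theorem, I = I_cm + md² = 0.2001 + 0.5002 = 0.7002 kg·m².
T = 2π√(I/(mgd)) = 2π√(0.7002/(4.13 × 3.69 × 0.348)) = 2.28 s.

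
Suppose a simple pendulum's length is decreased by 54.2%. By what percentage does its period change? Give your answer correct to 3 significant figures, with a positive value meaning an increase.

T ∝ √L, so T'/T = √(0.4580) = 0.6768.
Percentage change in T = (0.6768 − 1) × 100% = -32.3%.

-32.3%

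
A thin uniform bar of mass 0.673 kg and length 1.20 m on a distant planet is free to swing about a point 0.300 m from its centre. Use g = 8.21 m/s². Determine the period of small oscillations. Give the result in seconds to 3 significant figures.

1.83 s

For a physical pendulum T = 2π√(I/(mgd)), with d = 0.3000 m from pivot to centre of mass.
I_cm = mL²/12 = 0.673 × 1.20²/12 = 0.08076 kg·m²; I = I_cm + md² = 0.08076 + 0.673 × 0.3000² = 0.1413 kg·m².
T = 2π√(0.1413/(0.673 × 8.21 × 0.3000)) = 1.83 s.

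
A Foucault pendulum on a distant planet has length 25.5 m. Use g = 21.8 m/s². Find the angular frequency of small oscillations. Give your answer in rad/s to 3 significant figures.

ω = √(g/L) = √(21.8/25.5) = 0.925 rad/s.

0.925 rad/s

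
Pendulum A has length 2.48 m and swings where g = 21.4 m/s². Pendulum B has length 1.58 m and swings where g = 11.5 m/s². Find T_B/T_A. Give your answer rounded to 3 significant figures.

T = 2π√(L/g), so T_B/T_A = √((L_B/g_B)/(L_A/g_A)) = √((1.58/11.5)/(2.48/21.4)) = 1.09.

1.09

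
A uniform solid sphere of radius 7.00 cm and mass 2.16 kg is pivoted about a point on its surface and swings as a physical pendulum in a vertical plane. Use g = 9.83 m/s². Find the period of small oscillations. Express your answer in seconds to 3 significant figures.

0.627 s

I_cm = (2/5)mr² = 0.004234 kg·m². The pivot is at distance d = 0.0700 m from the centre of mass.
By the parallel-axis theorem, I = I_cm + md² = 0.004234 + 0.01058 = 0.01482 kg·m².
T = 2π√(I/(mgd)) = 2π√(0.01482/(2.16 × 9.83 × 0.0700)) = 0.627 s.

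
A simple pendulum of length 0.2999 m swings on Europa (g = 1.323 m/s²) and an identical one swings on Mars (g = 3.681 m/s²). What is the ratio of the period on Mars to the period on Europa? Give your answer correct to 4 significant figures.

0.5995

T ∝ 1/√g, so T₂/T₁ = √(g₁/g₂) = √(1.323/3.681) = 0.5995.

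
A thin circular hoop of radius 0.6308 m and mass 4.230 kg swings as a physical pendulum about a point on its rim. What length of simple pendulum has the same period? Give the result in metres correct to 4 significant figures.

1.262 m

The equivalent simple-pendulum length is L_eq = I/(md), where I is about the pivot and d = 0.63080 m.
I_cm = mR² = 1.6832 kg·m², so I = I_cm + md² = 1.6832 + 1.6832 = 3.3663 kg·m².
L_eq = 3.3663/(4.230 × 0.63080) = 1.262 m.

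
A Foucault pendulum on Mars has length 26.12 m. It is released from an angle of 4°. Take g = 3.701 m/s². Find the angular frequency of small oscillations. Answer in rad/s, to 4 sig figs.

ω = √(g/L) = √(3.701/26.12) = 0.3764 rad/s.

0.3764 rad/s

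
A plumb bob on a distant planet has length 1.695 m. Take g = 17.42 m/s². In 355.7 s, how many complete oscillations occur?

T = 2π√(L/g) = 2π√(1.695/17.42) = 1.9599 s.
Number of complete oscillations = ⌊355.7/1.9599⌋ = ⌊181.49⌋ = 181.

181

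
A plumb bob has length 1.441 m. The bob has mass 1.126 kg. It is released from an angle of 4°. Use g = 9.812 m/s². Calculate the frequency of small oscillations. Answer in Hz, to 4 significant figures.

T = 2π√(L/g) = 2π√(1.441/9.812) = 2.4079 s, so f = 1/T = 0.4153 Hz.

0.4153 Hz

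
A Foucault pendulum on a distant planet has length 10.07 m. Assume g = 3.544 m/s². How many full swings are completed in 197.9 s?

18

T = 2π√(L/g) = 2π√(10.07/3.544) = 10.591 s.
Number of complete oscillations = ⌊197.9/10.591⌋ = ⌊18.685⌋ = 18.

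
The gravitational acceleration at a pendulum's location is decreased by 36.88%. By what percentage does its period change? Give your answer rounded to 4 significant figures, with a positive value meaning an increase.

T ∝ 1/√g, so T'/T = 1/√(0.63120) = 1.2587.
Percentage change in T = (1.2587 − 1) × 100% = 25.87%.

25.87%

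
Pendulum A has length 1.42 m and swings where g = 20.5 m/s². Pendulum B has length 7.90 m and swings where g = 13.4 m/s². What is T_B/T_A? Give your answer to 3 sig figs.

2.92

T = 2π√(L/g), so T_B/T_A = √((L_B/g_B)/(L_A/g_A)) = √((7.90/13.4)/(1.42/20.5)) = 2.92.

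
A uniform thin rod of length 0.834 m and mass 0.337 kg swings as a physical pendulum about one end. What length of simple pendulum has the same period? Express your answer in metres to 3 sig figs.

The equivalent simple-pendulum length is L_eq = I/(md), where I is about the pivot and d = 0.4170 m.
I_cm = (1/12)mL² = 0.01953 kg·m², so I = I_cm + md² = 0.01953 + 0.05860 = 0.07813 kg·m².
L_eq = 0.07813/(0.337 × 0.4170) = 0.556 m.

0.556 m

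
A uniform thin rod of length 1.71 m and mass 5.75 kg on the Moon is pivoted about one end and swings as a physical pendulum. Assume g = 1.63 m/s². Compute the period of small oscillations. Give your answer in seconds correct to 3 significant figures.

5.25 s

For a physical pendulum T = 2π√(I/(mgd)), with d = 0.8550 m from pivot to centre of mass.
I_cm = mL²/12 = 5.75 × 1.71²/12 = 1.401 kg·m²; I = I_cm + md² = 1.401 + 5.75 × 0.8550² = 5.605 kg·m².
T = 2π√(5.605/(5.75 × 1.63 × 0.8550)) = 5.25 s.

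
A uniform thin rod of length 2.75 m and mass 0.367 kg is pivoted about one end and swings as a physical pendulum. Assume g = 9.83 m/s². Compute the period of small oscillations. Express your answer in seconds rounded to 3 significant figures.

2.71 s

For a physical pendulum T = 2π√(I/(mgd)), with d = 1.375 m from pivot to centre of mass.
I_cm = mL²/12 = 0.367 × 2.75²/12 = 0.2313 kg·m²; I = I_cm + md² = 0.2313 + 0.367 × 1.375² = 0.9251 kg·m².
T = 2π√(0.9251/(0.367 × 9.83 × 1.375)) = 2.71 s.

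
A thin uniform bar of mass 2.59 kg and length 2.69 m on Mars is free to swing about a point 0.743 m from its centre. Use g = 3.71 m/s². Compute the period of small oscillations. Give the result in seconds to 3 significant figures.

4.07 s

For a physical pendulum T = 2π√(I/(mgd)), with d = 0.7430 m from pivot to centre of mass.
I_cm = mL²/12 = 2.59 × 2.69²/12 = 1.562 kg·m²; I = I_cm + md² = 1.562 + 2.59 × 0.7430² = 2.992 kg·m².
T = 2π√(2.992/(2.59 × 3.71 × 0.7430)) = 4.07 s.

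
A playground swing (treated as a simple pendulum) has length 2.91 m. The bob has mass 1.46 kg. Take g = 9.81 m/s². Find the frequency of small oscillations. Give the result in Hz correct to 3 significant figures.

T = 2π√(L/g) = 2π√(2.91/9.81) = 3.422 s, so f = 1/T = 0.292 Hz.

0.292 Hz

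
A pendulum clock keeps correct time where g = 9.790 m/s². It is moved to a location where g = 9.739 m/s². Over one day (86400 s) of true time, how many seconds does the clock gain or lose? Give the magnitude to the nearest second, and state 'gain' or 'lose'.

The clock's period scales as T ∝ 1/√g, so T'/T = √(9.790/9.739) = 1.00261.
In 86400 s of true time the clock registers 86400/1.00261 = 86174.7 s, so it loses 225 s.

lose 225 s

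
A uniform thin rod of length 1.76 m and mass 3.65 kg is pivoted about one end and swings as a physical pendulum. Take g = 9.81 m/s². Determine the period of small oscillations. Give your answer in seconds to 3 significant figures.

2.17 s

For a physical pendulum T = 2π√(I/(mgd)), with d = 0.8800 m from pivot to centre of mass.
I_cm = mL²/12 = 3.65 × 1.76²/12 = 0.9422 kg·m²; I = I_cm + md² = 0.9422 + 3.65 × 0.8800² = 3.769 kg·m².
T = 2π√(3.769/(3.65 × 9.81 × 0.8800)) = 2.17 s.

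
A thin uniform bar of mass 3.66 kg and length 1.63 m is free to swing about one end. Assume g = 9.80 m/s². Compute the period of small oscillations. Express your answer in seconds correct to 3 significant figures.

2.09 s

For a physical pendulum T = 2π√(I/(mgd)), with d = 0.8150 m from pivot to centre of mass.
I_cm = mL²/12 = 3.66 × 1.63²/12 = 0.8104 kg·m²; I = I_cm + md² = 0.8104 + 3.66 × 0.8150² = 3.241 kg·m².
T = 2π√(3.241/(3.66 × 9.80 × 0.8150)) = 2.09 s.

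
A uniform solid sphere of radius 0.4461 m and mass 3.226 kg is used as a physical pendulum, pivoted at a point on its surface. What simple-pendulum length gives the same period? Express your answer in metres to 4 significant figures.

0.6245 m

The equivalent simple-pendulum length is L_eq = I/(md), where I is about the pivot and d = 0.44610 m.
I_cm = (2/5)mR² = 0.25680 kg·m², so I = I_cm + md² = 0.25680 + 0.64199 = 0.89879 kg·m².
L_eq = 0.89879/(3.226 × 0.44610) = 0.6245 m.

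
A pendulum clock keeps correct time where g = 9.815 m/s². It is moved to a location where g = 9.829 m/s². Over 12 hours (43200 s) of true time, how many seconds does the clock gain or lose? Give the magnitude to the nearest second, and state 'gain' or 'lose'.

The clock's period scales as T ∝ 1/√g, so T'/T = √(9.815/9.829) = 0.999288.
In 43200 s of true time the clock registers 43200/0.999288 = 43230.8 s, so it gains 31 s.

gain 31 s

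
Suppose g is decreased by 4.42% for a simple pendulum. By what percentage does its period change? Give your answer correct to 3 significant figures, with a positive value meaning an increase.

2.29%

T ∝ 1/√g, so T'/T = 1/√(0.9558) = 1.023.
Percentage change in T = (1.023 − 1) × 100% = 2.29%.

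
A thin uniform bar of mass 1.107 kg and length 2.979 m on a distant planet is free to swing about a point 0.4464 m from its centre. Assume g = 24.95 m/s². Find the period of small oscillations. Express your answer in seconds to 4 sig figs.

1.824 s

For a physical pendulum T = 2π√(I/(mgd)), with d = 0.44640 m from pivot to centre of mass.
I_cm = mL²/12 = 1.107 × 2.979²/12 = 0.81867 kg·m²; I = I_cm + md² = 0.81867 + 1.107 × 0.44640² = 1.0393 kg·m².
T = 2π√(1.0393/(1.107 × 24.95 × 0.44640)) = 1.824 s.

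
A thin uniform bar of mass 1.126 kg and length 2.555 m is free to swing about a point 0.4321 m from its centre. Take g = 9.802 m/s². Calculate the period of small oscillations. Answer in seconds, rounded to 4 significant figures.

For a physical pendulum T = 2π√(I/(mgd)), with d = 0.43210 m from pivot to centre of mass.
I_cm = mL²/12 = 1.126 × 2.555²/12 = 0.61255 kg·m²; I = I_cm + md² = 0.61255 + 1.126 × 0.43210² = 0.82278 kg·m².
T = 2π√(0.82278/(1.126 × 9.802 × 0.43210)) = 2.610 s.

2.610 s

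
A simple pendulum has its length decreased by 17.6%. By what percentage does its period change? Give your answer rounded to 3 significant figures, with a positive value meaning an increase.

T ∝ √L, so T'/T = √(0.8240) = 0.9077.
Percentage change in T = (0.9077 − 1) × 100% = -9.23%.

-9.23%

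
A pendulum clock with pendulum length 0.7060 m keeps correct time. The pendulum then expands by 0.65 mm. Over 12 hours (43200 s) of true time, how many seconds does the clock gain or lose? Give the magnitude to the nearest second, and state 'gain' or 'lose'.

T ∝ √L, so T'/T = √(0.70665/0.7060) = 1.00046.
In 43200 s of true time the clock registers 43200/1.00046 = 43180.1 s, so it loses 20 s.

lose 20 s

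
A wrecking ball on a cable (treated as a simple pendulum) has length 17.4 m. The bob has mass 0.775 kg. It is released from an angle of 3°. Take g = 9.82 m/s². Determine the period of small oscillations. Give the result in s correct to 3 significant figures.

T = 2π√(L/g) = 2π√(17.4/9.82) = 2π × 1.331 = 8.36 s.

8.36 s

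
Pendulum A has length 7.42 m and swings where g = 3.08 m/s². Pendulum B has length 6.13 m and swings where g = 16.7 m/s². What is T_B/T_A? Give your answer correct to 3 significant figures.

T = 2π√(L/g), so T_B/T_A = √((L_B/g_B)/(L_A/g_A)) = √((6.13/16.7)/(7.42/3.08)) = 0.390.

0.390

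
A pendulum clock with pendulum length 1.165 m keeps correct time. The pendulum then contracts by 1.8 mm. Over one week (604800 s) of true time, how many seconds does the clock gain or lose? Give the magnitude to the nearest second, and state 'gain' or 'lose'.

gain 468 s

T ∝ √L, so T'/T = √(1.16320/1.165) = 0.999227.
In 604800 s of true time the clock registers 604800/0.999227 = 605267.8 s, so it gains 468 s.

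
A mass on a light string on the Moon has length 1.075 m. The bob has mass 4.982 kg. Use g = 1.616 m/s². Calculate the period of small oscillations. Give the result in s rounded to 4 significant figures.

T = 2π√(L/g) = 2π√(1.075/1.616) = 2π × 0.81561 = 5.125 s.

5.125 s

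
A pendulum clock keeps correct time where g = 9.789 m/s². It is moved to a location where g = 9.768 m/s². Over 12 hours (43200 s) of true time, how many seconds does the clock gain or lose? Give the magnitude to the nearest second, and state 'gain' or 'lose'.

The clock's period scales as T ∝ 1/√g, so T'/T = √(9.789/9.768) = 1.00107.
In 43200 s of true time the clock registers 43200/1.00107 = 43153.6 s, so it loses 46 s.

lose 46 s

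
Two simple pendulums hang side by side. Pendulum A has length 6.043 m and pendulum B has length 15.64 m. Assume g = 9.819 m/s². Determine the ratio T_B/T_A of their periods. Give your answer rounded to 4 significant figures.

1.609

T ∝ √L, so T_B/T_A = √(L_B/L_A) = √(15.64/6.043) = 1.609.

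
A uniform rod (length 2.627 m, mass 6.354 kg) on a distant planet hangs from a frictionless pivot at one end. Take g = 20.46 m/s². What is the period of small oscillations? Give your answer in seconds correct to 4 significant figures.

For a physical pendulum T = 2π√(I/(mgd)), with d = 1.3135 m from pivot to centre of mass.
I_cm = mL²/12 = 6.354 × 2.627²/12 = 3.6541 kg·m²; I = I_cm + md² = 3.6541 + 6.354 × 1.3135² = 14.617 kg·m².
T = 2π√(14.617/(6.354 × 20.46 × 1.3135)) = 1.838 s.

1.838 s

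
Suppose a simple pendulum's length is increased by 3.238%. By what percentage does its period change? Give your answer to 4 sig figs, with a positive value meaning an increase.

T ∝ √L, so T'/T = √(1.0324) = 1.0161.
Percentage change in T = (1.0161 − 1) × 100% = 1.606%.

1.606%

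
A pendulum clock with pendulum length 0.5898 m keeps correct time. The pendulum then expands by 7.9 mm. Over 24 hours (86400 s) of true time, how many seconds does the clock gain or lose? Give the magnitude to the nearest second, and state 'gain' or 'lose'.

T ∝ √L, so T'/T = √(0.59770/0.5898) = 1.00667.
In 86400 s of true time the clock registers 86400/1.00667 = 85827.1 s, so it loses 573 s.

lose 573 s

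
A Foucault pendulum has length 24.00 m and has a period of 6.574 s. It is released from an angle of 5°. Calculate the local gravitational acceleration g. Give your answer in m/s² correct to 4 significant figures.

From T = 2π√(L/g), g = 4π²L/T² = 4π² × 24.00/6.5740² = 21.92 m/s².

21.92 m/s²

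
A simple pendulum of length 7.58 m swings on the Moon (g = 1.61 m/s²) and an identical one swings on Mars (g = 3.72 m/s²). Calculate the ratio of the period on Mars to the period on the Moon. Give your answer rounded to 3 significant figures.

T ∝ 1/√g, so T₂/T₁ = √(g₁/g₂) = √(1.61/3.72) = 0.658.

0.658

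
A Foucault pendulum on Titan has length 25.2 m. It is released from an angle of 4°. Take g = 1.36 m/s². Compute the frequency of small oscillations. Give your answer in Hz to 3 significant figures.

0.0370 Hz

T = 2π√(L/g) = 2π√(25.2/1.36) = 27.05 s, so f = 1/T = 0.0370 Hz.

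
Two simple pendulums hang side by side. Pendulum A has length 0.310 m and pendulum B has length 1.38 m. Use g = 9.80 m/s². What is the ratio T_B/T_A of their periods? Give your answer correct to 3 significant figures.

2.11

T ∝ √L, so T_B/T_A = √(L_B/L_A) = √(1.38/0.310) = 2.11.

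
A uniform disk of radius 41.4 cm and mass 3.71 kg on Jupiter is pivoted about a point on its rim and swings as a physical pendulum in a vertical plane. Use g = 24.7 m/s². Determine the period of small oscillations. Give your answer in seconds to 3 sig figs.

I_cm = ½mr² = 0.3179 kg·m². The pivot is at distance d = 0.414 m from the centre of mass.
By the parallel-axis theorem, I = I_cm + md² = 0.3179 + 0.6359 = 0.9538 kg·m².
T = 2π√(I/(mgd)) = 2π√(0.9538/(3.71 × 24.7 × 0.414)) = 0.996 s.

0.996 s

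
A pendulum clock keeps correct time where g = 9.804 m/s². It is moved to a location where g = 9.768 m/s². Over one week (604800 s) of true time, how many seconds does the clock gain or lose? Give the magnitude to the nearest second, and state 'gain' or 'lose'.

The clock's period scales as T ∝ 1/√g, so T'/T = √(9.804/9.768) = 1.00184.
In 604800 s of true time the clock registers 604800/1.00184 = 603688.6 s, so it loses 1111 s.

lose 1111 s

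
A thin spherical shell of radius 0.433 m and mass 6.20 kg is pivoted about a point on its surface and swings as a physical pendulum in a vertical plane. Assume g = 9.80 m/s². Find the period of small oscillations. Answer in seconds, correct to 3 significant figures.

I_cm = (2/3)mr² = 0.7750 kg·m². The pivot is at distance d = 0.433 m from the centre of mass.
By the parallel-axis theorem, I = I_cm + md² = 0.7750 + 1.162 = 1.937 kg·m².
T = 2π√(I/(mgd)) = 2π√(1.937/(6.20 × 9.80 × 0.433)) = 1.71 s.

1.71 s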